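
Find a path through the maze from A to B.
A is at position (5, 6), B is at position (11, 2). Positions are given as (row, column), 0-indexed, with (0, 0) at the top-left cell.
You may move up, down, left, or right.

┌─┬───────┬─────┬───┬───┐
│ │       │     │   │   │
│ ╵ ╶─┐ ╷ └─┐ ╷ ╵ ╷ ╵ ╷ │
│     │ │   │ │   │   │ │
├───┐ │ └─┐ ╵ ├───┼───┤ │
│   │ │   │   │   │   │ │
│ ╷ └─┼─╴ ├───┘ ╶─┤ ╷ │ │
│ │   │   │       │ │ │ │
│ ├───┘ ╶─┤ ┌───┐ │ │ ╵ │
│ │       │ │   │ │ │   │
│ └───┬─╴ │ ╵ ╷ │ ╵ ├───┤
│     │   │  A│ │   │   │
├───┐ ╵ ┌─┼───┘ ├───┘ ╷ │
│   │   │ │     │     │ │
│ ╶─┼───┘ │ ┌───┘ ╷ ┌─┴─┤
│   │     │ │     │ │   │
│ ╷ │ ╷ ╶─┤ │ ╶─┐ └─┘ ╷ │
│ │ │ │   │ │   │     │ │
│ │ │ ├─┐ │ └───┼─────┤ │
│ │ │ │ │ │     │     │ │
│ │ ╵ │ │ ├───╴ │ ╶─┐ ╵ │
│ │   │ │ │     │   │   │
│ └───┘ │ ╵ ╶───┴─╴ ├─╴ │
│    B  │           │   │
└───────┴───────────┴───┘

Finding the shortest path from (5, 6) to (11, 2):
Path length: 36 steps
Directions: up → right → down → down → left → left → down → down → down → right → right → down → left → left → down → left → up → up → up → left → up → left → down → down → down → left → up → up → up → left → down → down → down → down → right → right

Solution:

┌─┬───────┬─────┬───┬───┐
│ │       │     │   │   │
│ ╵ ╶─┐ ╷ └─┐ ╷ ╵ ╷ ╵ ╷ │
│     │ │   │ │   │   │ │
├───┐ │ └─┐ ╵ ├───┼───┤ │
│   │ │   │   │   │   │ │
│ ╷ └─┼─╴ ├───┘ ╶─┤ ╷ │ │
│ │   │   │       │ │ │ │
│ ├───┘ ╶─┤ ┌───┐ │ │ ╵ │
│ │       │ │↱ ↓│ │ │   │
│ └───┬─╴ │ ╵ ╷ │ ╵ ├───┤
│     │   │  A│↓│   │   │
├───┐ ╵ ┌─┼───┘ ├───┘ ╷ │
│   │   │ │↓ ← ↲│     │ │
│ ╶─┼───┘ │ ┌───┘ ╷ ┌─┴─┤
│↓ ↰│↓ ↰  │↓│     │ │   │
│ ╷ │ ╷ ╶─┤ │ ╶─┐ └─┘ ╷ │
│↓│↑│↓│↑ ↰│↓│   │     │ │
│ │ │ ├─┐ │ └───┼─────┤ │
│↓│↑│↓│ │↑│↳ → ↓│     │ │
│ │ ╵ │ │ ├───╴ │ ╶─┐ ╵ │
│↓│↑ ↲│ │↑│↓ ← ↲│   │   │
│ └───┘ │ ╵ ╶───┴─╴ ├─╴ │
│↳ → B  │↑ ↲        │   │
└───────┴───────────┴───┘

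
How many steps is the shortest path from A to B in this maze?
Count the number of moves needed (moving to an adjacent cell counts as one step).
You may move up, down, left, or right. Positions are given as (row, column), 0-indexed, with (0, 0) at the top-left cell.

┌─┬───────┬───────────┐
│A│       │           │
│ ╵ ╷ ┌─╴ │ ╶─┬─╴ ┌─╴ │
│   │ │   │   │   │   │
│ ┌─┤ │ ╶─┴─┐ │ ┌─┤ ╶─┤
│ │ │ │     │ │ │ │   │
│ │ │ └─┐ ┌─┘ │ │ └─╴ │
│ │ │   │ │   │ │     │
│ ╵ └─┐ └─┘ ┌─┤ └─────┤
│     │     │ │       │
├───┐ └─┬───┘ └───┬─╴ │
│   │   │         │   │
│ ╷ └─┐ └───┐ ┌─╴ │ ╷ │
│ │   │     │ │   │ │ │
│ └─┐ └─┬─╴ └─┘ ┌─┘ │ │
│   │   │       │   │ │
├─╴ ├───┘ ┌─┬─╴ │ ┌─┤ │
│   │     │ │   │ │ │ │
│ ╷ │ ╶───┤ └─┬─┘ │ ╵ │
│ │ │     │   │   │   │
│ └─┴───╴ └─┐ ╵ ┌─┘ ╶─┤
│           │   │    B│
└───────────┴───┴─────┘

Using BFS to find shortest path:
Start: (0, 0), End: (10, 10)
Path found:
(0,0) → (1,0) → (1,1) → (0,1) → (0,2) → (1,2) → (2,2) → (3,2) → (3,3) → (4,3) → (4,4) → (4,5) → (3,5) → (3,6) → (2,6) → (1,6) → (1,5) → (0,5) → (0,6) → (0,7) → (0,8) → (1,8) → (1,7) → (2,7) → (3,7) → (4,7) → (4,8) → (4,9) → (4,10) → (5,10) → (6,10) → (7,10) → (8,10) → (9,10) → (9,9) → (10,9) → (10,10)
Number of steps: 36

Solution:

┌─┬───────┬───────────┐
│A│↱ ↓    │↱ → → ↓    │
│ ╵ ╷ ┌─╴ │ ╶─┬─╴ ┌─╴ │
│↳ ↑│↓│   │↑ ↰│↓ ↲│   │
│ ┌─┤ │ ╶─┴─┐ │ ┌─┤ ╶─┤
│ │ │↓│     │↑│↓│ │   │
│ │ │ └─┐ ┌─┘ │ │ └─╴ │
│ │ │↳ ↓│ │↱ ↑│↓│     │
│ ╵ └─┐ └─┘ ┌─┤ └─────┤
│     │↳ → ↑│ │↳ → → ↓│
├───┐ └─┬───┘ └───┬─╴ │
│   │   │         │  ↓│
│ ╷ └─┐ └───┐ ┌─╴ │ ╷ │
│ │   │     │ │   │ │↓│
│ └─┐ └─┬─╴ └─┘ ┌─┘ │ │
│   │   │       │   │↓│
├─╴ ├───┘ ┌─┬─╴ │ ┌─┤ │
│   │     │ │   │ │ │↓│
│ ╷ │ ╶───┤ └─┬─┘ │ ╵ │
│ │ │     │   │   │↓ ↲│
│ └─┴───╴ └─┐ ╵ ┌─┘ ╶─┤
│           │   │  ↳ B│
└───────────┴───┴─────┘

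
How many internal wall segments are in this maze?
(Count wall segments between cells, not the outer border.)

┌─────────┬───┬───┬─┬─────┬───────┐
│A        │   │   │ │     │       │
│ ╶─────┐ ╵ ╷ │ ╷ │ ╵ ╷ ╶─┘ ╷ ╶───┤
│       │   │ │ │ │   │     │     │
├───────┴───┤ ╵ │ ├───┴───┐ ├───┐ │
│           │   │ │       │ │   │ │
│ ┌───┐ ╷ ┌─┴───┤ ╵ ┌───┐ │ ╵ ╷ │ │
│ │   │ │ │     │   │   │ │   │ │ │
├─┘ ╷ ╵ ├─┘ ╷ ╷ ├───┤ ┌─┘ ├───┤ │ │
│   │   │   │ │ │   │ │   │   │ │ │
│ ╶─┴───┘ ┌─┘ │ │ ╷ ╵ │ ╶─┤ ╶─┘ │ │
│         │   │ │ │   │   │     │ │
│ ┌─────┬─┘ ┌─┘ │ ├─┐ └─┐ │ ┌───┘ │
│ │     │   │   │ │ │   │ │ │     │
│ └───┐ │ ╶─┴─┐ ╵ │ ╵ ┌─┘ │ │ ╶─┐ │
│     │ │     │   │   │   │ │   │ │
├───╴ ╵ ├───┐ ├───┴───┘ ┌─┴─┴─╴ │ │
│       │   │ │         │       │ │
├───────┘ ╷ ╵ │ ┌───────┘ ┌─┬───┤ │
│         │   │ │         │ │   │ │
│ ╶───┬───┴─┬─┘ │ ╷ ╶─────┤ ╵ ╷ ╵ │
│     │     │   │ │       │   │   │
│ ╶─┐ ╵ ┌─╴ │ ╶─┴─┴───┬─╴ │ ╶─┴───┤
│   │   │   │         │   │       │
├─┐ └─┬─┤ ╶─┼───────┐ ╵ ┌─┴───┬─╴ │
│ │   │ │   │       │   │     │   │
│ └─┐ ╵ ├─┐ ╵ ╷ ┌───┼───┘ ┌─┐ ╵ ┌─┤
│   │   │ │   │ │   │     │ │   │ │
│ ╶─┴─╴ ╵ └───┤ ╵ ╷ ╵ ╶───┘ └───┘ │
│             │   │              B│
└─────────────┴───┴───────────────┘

Counting internal wall segments:
Total internal walls: 224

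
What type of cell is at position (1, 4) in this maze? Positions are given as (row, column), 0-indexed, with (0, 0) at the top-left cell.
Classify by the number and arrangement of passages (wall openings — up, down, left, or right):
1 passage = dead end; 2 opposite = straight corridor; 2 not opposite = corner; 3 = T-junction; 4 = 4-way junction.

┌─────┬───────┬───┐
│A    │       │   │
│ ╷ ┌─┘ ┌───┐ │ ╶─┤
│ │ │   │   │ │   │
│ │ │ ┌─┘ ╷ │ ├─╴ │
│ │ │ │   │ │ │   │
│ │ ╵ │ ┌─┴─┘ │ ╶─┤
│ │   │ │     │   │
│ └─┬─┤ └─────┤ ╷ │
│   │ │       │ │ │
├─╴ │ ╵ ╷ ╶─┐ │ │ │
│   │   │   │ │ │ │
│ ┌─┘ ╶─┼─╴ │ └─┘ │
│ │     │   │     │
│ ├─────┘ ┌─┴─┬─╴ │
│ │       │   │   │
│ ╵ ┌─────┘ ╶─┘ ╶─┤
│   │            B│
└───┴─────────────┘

Checking cell at (1, 4):
Number of passages: 2
Cell type: corner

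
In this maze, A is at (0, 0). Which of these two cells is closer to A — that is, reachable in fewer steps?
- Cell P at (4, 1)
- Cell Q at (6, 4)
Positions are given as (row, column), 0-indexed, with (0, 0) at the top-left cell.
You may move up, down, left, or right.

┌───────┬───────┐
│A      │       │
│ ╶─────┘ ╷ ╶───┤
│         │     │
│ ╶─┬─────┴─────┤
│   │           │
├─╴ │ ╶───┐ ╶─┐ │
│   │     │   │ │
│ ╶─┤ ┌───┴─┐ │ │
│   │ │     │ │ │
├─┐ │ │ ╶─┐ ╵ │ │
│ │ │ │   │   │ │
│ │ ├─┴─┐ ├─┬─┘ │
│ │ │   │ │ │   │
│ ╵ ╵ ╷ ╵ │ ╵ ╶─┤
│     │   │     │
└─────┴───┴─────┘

Shortest path A → P at (4, 1): 7 steps
Shortest path A → Q at (6, 4): 16 steps

P is closer (7 steps vs 16 steps).

Path to P:

┌───────┬───────┐
│A      │       │
│ ╶─────┘ ╷ ╶───┤
│↓        │     │
│ ╶─┬─────┴─────┤
│↳ ↓│           │
├─╴ │ ╶───┐ ╶─┐ │
│↓ ↲│     │   │ │
│ ╶─┤ ┌───┴─┐ │ │
│↳ P│ │     │ │ │
├─┐ │ │ ╶─┐ ╵ │ │
│ │ │ │   │   │ │
│ │ ├─┴─┐ ├─┬─┘ │
│ │ │   │ │ │   │
│ ╵ ╵ ╷ ╵ │ ╵ ╶─┤
│     │   │     │
└─────┴───┴─────┘

Path to Q:

┌───────┬───────┐
│A      │       │
│ ╶─────┘ ╷ ╶───┤
│↓        │     │
│ ╶─┬─────┴─────┤
│↳ ↓│           │
├─╴ │ ╶───┐ ╶─┐ │
│↓ ↲│     │   │ │
│ ╶─┤ ┌───┴─┐ │ │
│↳ ↓│ │     │ │ │
├─┐ │ │ ╶─┐ ╵ │ │
│ │↓│ │   │   │ │
│ │ ├─┴─┐ ├─┬─┘ │
│ │↓│↱ ↓│Q│ │   │
│ ╵ ╵ ╷ ╵ │ ╵ ╶─┤
│  ↳ ↑│↳ ↑│     │
└─────┴───┴─────┘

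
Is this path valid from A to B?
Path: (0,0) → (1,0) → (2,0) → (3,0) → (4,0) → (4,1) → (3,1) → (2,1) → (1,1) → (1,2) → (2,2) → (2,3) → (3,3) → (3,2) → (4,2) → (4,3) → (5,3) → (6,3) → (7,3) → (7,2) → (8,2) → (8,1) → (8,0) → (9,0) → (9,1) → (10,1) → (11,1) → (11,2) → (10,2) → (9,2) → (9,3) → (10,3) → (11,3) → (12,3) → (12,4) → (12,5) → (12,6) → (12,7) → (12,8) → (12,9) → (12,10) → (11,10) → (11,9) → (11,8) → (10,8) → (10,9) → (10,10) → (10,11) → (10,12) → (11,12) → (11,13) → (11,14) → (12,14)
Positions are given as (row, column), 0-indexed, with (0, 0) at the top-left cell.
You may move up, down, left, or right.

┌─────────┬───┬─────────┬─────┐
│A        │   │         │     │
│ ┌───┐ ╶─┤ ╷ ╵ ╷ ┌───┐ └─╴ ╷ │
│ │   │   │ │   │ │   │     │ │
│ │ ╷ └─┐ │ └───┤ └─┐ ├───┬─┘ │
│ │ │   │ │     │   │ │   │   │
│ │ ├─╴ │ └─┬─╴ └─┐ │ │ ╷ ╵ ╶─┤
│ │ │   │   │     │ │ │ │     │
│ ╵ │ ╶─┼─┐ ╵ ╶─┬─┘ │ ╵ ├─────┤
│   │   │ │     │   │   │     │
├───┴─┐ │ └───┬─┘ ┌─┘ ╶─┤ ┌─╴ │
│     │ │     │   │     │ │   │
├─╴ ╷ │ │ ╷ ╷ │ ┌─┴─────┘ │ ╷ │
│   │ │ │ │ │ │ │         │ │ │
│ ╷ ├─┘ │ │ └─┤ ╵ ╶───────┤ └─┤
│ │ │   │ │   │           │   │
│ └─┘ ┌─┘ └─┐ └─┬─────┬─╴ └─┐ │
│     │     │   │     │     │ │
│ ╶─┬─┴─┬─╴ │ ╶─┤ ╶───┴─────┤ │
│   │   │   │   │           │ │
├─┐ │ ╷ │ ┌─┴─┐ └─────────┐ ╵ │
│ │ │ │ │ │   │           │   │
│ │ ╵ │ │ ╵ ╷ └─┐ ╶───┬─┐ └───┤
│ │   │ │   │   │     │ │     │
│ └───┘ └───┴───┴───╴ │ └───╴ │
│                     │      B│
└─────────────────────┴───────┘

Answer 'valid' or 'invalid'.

Checking path validity:
Result: All consecutive moves are passable.

valid

Correct solution:

┌─────────┬───┬─────────┬─────┐
│A        │   │         │     │
│ ┌───┐ ╶─┤ ╷ ╵ ╷ ┌───┐ └─╴ ╷ │
│↓│↱ ↓│   │ │   │ │   │     │ │
│ │ ╷ └─┐ │ └───┤ └─┐ ├───┬─┘ │
│↓│↑│↳ ↓│ │     │   │ │   │   │
│ │ ├─╴ │ └─┬─╴ └─┐ │ │ ╷ ╵ ╶─┤
│↓│↑│↓ ↲│   │     │ │ │ │     │
│ ╵ │ ╶─┼─┐ ╵ ╶─┬─┘ │ ╵ ├─────┤
│↳ ↑│↳ ↓│ │     │   │   │     │
├───┴─┐ │ └───┬─┘ ┌─┘ ╶─┤ ┌─╴ │
│     │↓│     │   │     │ │   │
├─╴ ╷ │ │ ╷ ╷ │ ┌─┴─────┘ │ ╷ │
│   │ │↓│ │ │ │ │         │ │ │
│ ╷ ├─┘ │ │ └─┤ ╵ ╶───────┤ └─┤
│ │ │↓ ↲│ │   │           │   │
│ └─┘ ┌─┘ └─┐ └─┬─────┬─╴ └─┐ │
│↓ ← ↲│     │   │     │     │ │
│ ╶─┬─┴─┬─╴ │ ╶─┤ ╶───┴─────┤ │
│↳ ↓│↱ ↓│   │   │           │ │
├─┐ │ ╷ │ ┌─┴─┐ └─────────┐ ╵ │
│ │↓│↑│↓│ │   │  ↱ → → → ↓│   │
│ │ ╵ │ │ ╵ ╷ └─┐ ╶───┬─┐ └───┤
│ │↳ ↑│↓│   │   │↑ ← ↰│ │↳ → ↓│
│ └───┘ └───┴───┴───╴ │ └───╴ │
│      ↳ → → → → → → ↑│      B│
└─────────────────────┴───────┘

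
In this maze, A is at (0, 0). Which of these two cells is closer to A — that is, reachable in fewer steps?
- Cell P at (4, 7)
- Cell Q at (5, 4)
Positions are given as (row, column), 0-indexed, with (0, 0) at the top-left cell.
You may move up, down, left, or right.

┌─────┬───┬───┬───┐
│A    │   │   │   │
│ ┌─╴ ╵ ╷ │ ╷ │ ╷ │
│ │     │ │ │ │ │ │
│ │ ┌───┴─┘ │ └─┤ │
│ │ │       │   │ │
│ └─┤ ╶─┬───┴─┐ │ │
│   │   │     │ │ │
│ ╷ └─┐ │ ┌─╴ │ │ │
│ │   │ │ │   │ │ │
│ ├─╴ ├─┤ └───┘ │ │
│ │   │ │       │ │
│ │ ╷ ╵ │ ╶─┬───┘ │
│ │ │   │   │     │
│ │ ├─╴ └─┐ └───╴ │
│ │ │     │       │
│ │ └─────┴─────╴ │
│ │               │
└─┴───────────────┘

Shortest path A → P at (4, 7): 29 steps
Shortest path A → Q at (5, 4): 25 steps

Q is closer (25 steps vs 29 steps).

Path to P:

┌─────┬───┬───┬───┐
│A    │   │   │   │
│ ┌─╴ ╵ ╷ │ ╷ │ ╷ │
│↓│     │ │ │ │ │ │
│ │ ┌───┴─┘ │ └─┤ │
│↓│ │       │   │ │
│ └─┤ ╶─┬───┴─┐ │ │
│↳ ↓│   │     │ │ │
│ ╷ └─┐ │ ┌─╴ │ │ │
│ │↳ ↓│ │ │   │P│ │
│ ├─╴ ├─┤ └───┘ │ │
│ │↓ ↲│ │↱ → → ↑│ │
│ │ ╷ ╵ │ ╶─┬───┘ │
│ │↓│   │↑ ↰│     │
│ │ ├─╴ └─┐ └───╴ │
│ │↓│     │↑ ← ← ↰│
│ │ └─────┴─────╴ │
│ │↳ → → → → → → ↑│
└─┴───────────────┘

Path to Q:

┌─────┬───┬───┬───┐
│A    │   │   │   │
│ ┌─╴ ╵ ╷ │ ╷ │ ╷ │
│↓│     │ │ │ │ │ │
│ │ ┌───┴─┘ │ └─┤ │
│↓│ │       │   │ │
│ └─┤ ╶─┬───┴─┐ │ │
│↳ ↓│   │     │ │ │
│ ╷ └─┐ │ ┌─╴ │ │ │
│ │↳ ↓│ │ │   │ │ │
│ ├─╴ ├─┤ └───┘ │ │
│ │↓ ↲│ │Q      │ │
│ │ ╷ ╵ │ ╶─┬───┘ │
│ │↓│   │↑ ↰│     │
│ │ ├─╴ └─┐ └───╴ │
│ │↓│     │↑ ← ← ↰│
│ │ └─────┴─────╴ │
│ │↳ → → → → → → ↑│
└─┴───────────────┘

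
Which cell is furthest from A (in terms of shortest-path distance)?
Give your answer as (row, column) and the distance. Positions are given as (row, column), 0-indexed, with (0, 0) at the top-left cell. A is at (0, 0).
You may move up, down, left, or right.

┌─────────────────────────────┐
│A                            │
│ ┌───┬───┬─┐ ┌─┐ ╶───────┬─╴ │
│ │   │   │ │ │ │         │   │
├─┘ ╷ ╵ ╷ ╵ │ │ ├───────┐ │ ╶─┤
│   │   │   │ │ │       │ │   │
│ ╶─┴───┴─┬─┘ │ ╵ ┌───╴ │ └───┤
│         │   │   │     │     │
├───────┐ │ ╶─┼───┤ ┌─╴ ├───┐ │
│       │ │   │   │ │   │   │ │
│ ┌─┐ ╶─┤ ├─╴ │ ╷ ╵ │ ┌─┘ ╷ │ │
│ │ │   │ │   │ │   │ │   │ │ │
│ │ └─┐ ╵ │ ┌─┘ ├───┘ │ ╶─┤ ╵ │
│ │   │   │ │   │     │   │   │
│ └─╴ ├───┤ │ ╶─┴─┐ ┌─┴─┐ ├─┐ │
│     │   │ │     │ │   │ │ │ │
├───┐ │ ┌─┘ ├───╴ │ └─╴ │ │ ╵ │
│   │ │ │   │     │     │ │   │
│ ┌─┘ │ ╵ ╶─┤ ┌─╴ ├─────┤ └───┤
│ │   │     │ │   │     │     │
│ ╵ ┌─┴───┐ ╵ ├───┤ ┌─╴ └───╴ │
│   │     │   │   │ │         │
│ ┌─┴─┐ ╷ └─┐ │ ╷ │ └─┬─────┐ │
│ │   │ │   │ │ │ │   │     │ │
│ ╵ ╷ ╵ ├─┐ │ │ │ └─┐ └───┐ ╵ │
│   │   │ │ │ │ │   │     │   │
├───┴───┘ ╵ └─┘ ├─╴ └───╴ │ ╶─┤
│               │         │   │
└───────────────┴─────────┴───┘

Computing BFS distances from A to all cells:
Furthest cell: (1, 5)
Distance: 108 steps

Path from A to the furthest cell:

┌─────────────────────────────┐
│A → → → → → → → ↓            │
│ ┌───┬───┬─┐ ┌─┐ ╶───────┬─╴ │
│ │↱ ↓│↱ ↓│B│ │ │↳ → → → ↓│   │
├─┘ ╷ ╵ ╷ ╵ │ │ ├───────┐ │ ╶─┤
│↱ ↑│↳ ↑│↳ ↑│ │ │       │↓│   │
│ ╶─┴───┴─┬─┘ │ ╵ ┌───╴ │ └───┤
│↑ ← ← ← ↰│   │   │     │↳ → ↓│
├───────┐ │ ╶─┼───┤ ┌─╴ ├───┐ │
│↱ → ↓  │↑│   │   │ │   │↓ ↰│↓│
│ ┌─┐ ╶─┤ ├─╴ │ ╷ ╵ │ ┌─┘ ╷ │ │
│↑│ │↳ ↓│↑│   │ │   │ │↓ ↲│↑│↓│
│ │ └─┐ ╵ │ ┌─┘ ├───┘ │ ╶─┤ ╵ │
│↑│   │↳ ↑│ │   │     │↳ ↓│↑ ↲│
│ └─╴ ├───┤ │ ╶─┴─┐ ┌─┴─┐ ├─┐ │
│↑ ← ↰│   │ │     │ │   │↓│ │ │
├───┐ │ ┌─┘ ├───╴ │ └─╴ │ │ ╵ │
│   │↑│ │   │     │     │↓│   │
│ ┌─┘ │ ╵ ╶─┤ ┌─╴ ├─────┤ └───┤
│ │↱ ↑│     │ │   │↓ ← ↰│↳ → ↓│
│ ╵ ┌─┴───┐ ╵ ├───┤ ┌─╴ └───╴ │
│↱ ↑│  ↓ ↰│   │↓ ↰│↓│  ↑ ← ← ↲│
│ ┌─┴─┐ ╷ └─┐ │ ╷ │ └─┬─────┐ │
│↑│↓ ↰│↓│↑ ↰│ │↓│↑│↳ ↓│     │ │
│ ╵ ╷ ╵ ├─┐ │ │ │ └─┐ └───┐ ╵ │
│↑ ↲│↑ ↲│ │↑│ │↓│↑ ↰│↳ → ↓│   │
├───┴───┘ ╵ └─┘ ├─╴ └───╴ │ ╶─┤
│          ↑ ← ↲│  ↑ ← ← ↲│   │
└───────────────┴─────────┴───┘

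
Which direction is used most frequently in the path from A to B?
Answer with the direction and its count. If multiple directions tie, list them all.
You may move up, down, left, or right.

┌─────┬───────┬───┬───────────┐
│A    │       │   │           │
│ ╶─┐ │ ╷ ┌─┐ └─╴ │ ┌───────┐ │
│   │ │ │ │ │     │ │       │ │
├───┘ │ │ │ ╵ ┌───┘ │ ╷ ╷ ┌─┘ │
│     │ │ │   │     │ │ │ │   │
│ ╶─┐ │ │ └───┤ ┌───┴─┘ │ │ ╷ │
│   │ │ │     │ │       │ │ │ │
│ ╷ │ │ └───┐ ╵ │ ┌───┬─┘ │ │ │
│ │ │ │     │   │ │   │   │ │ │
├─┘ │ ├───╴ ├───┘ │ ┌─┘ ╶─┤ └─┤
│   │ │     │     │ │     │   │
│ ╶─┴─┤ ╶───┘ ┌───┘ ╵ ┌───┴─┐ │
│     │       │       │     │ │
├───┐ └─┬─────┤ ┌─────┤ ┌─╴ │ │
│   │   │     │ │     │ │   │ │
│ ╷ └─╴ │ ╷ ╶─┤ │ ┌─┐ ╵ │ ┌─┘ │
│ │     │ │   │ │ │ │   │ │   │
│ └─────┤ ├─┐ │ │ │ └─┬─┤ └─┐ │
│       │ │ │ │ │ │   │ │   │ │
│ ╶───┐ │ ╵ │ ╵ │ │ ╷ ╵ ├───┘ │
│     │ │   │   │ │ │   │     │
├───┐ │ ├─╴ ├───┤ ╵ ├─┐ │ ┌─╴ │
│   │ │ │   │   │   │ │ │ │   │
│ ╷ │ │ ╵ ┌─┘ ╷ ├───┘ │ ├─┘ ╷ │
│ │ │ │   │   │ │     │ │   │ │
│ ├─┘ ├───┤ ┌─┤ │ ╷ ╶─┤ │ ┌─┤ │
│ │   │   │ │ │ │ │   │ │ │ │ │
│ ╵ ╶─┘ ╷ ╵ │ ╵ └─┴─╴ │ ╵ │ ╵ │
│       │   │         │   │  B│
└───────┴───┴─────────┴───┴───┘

Directions: right, right, down, down, left, left, down, right, down, down, left, down, right, right, down, right, down, left, left, up, left, down, down, right, right, right, down, down, down, right, up, right, up, left, up, up, up, right, down, right, down, down, right, up, up, up, up, right, right, right, up, right, up, right, up, up, up, left, down, down, left, left, left, down, down, left, left, down, left, left, left, up, right, right, up, left, left, up, up, up, up, right, down, down, down, right, right, down, right, up, up, right, right, up, up, right, right, right, right, right, down, down, left, down, down, down, right, down, down, down, down, down, down, down, down, down
Counts: {'right': 33, 'down': 39, 'left': 19, 'up': 25}
Most common: down (39 times)

Solution:

┌─────┬───────┬───┬───────────┐
│A → ↓│↱ ↓    │   │↱ → → → → ↓│
│ ╶─┐ │ ╷ ┌─┐ └─╴ │ ┌───────┐ │
│   │↓│↑│↓│ │     │↑│  ↓ ↰  │↓│
├───┘ │ │ │ ╵ ┌───┘ │ ╷ ╷ ┌─┘ │
│↓ ← ↲│↑│↓│   │↱ → ↑│ │↓│↑│↓ ↲│
│ ╶─┐ │ │ └───┤ ┌───┴─┘ │ │ ╷ │
│↳ ↓│ │↑│↳ → ↓│↑│↓ ← ← ↲│↑│↓│ │
│ ╷ │ │ └───┐ ╵ │ ┌───┬─┘ │ │ │
│ │↓│ │↑ ← ↰│↳ ↑│↓│   │↱ ↑│↓│ │
├─┘ │ ├───╴ ├───┘ │ ┌─┘ ╶─┤ └─┤
│↓ ↲│ │↱ → ↑│↓ ← ↲│ │↱ ↑  │↳ ↓│
│ ╶─┴─┤ ╶───┘ ┌───┘ ╵ ┌───┴─┐ │
│↳ → ↓│↑ ← ← ↲│↱ → → ↑│     │↓│
├───┐ └─┬─────┤ ┌─────┤ ┌─╴ │ │
│↓ ↰│↳ ↓│↱ ↓  │↑│     │ │   │↓│
│ ╷ └─╴ │ ╷ ╶─┤ │ ┌─┐ ╵ │ ┌─┘ │
│↓│↑ ← ↲│↑│↳ ↓│↑│ │ │   │ │  ↓│
│ └─────┤ ├─┐ │ │ │ └─┬─┤ └─┐ │
│↳ → → ↓│↑│ │↓│↑│ │   │ │   │↓│
│ ╶───┐ │ ╵ │ ╵ │ │ ╷ ╵ ├───┘ │
│     │↓│↑ ↰│↳ ↑│ │ │   │    ↓│
├───┐ │ ├─╴ ├───┤ ╵ ├─┐ │ ┌─╴ │
│   │ │↓│↱ ↑│   │   │ │ │ │  ↓│
│ ╷ │ │ ╵ ┌─┘ ╷ ├───┘ │ ├─┘ ╷ │
│ │ │ │↳ ↑│   │ │     │ │   │↓│
│ ├─┘ ├───┤ ┌─┤ │ ╷ ╶─┤ │ ┌─┤ │
│ │   │   │ │ │ │ │   │ │ │ │↓│
│ ╵ ╶─┘ ╷ ╵ │ ╵ └─┴─╴ │ ╵ │ ╵ │
│       │   │         │   │  B│
└───────┴───┴─────────┴───┴───┘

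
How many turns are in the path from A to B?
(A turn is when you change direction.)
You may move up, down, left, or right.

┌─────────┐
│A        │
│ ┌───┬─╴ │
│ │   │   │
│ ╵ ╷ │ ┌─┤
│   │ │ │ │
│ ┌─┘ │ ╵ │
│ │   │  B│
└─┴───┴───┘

Directions: right, right, right, right, down, left, down, down, right
Number of turns: 4

Solution:

┌─────────┐
│A → → → ↓│
│ ┌───┬─╴ │
│ │   │↓ ↲│
│ ╵ ╷ │ ┌─┤
│   │ │↓│ │
│ ┌─┘ │ ╵ │
│ │   │↳ B│
└─┴───┴───┘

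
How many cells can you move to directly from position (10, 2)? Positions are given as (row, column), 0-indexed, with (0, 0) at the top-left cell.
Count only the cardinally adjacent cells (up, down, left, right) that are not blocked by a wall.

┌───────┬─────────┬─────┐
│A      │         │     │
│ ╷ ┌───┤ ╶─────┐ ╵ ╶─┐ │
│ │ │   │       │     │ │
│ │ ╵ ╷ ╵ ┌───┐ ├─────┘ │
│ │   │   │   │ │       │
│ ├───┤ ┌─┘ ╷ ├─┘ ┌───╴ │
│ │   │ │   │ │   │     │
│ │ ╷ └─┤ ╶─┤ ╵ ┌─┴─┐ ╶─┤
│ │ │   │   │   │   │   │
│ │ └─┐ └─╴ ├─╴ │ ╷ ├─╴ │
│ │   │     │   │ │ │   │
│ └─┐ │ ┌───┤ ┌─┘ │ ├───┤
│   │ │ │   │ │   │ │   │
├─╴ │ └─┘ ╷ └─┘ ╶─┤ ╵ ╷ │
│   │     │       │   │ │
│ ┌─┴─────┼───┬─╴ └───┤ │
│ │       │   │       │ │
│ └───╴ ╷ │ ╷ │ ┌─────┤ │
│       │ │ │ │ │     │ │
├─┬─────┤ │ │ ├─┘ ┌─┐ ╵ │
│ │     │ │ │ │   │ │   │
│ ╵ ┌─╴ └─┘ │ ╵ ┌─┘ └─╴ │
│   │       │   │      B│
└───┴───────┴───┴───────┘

Checking passable neighbors of (10, 2):
Neighbors: (10, 1), (10, 3)
Count: 2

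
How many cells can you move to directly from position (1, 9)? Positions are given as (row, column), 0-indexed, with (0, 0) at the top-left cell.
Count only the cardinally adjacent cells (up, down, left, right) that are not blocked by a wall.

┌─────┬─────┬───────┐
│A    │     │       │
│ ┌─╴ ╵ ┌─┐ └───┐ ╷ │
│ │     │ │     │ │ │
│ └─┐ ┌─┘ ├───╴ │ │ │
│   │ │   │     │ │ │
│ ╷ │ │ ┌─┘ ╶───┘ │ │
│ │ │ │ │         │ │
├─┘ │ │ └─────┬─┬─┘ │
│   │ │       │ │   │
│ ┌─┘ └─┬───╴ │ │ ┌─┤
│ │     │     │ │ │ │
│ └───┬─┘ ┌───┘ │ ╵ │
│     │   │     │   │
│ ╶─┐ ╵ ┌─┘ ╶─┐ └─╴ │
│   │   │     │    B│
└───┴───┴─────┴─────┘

Checking passable neighbors of (1, 9):
Neighbors: (0, 9), (2, 9)
Count: 2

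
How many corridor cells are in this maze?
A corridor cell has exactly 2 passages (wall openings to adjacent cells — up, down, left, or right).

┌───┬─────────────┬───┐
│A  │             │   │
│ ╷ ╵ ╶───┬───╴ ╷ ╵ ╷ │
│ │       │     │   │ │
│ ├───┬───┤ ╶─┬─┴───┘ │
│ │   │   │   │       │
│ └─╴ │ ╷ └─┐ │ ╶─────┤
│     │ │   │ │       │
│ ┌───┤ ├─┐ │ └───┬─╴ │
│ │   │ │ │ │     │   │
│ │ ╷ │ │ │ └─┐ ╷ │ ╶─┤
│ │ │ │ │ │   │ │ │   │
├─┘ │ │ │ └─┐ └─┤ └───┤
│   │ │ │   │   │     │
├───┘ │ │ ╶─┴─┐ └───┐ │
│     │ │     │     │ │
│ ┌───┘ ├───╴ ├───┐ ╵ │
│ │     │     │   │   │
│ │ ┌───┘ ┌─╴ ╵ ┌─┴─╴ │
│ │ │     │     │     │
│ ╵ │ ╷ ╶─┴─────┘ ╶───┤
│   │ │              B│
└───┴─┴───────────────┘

Counting cells with exactly 2 passages:
Total corridor cells: 99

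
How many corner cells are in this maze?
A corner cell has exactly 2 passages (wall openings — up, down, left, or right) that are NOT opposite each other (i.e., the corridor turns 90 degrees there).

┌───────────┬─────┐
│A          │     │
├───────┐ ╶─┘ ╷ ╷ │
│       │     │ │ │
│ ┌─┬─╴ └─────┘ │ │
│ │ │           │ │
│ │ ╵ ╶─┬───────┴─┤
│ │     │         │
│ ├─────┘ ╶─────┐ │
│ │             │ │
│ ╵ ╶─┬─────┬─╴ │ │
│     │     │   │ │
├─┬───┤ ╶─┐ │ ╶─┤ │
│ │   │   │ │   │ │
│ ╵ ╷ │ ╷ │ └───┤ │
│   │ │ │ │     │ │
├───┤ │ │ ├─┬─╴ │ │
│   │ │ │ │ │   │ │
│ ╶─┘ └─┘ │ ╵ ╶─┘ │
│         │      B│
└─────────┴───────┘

Counting corner cells (2 non-opposite passages):
Total corners: 33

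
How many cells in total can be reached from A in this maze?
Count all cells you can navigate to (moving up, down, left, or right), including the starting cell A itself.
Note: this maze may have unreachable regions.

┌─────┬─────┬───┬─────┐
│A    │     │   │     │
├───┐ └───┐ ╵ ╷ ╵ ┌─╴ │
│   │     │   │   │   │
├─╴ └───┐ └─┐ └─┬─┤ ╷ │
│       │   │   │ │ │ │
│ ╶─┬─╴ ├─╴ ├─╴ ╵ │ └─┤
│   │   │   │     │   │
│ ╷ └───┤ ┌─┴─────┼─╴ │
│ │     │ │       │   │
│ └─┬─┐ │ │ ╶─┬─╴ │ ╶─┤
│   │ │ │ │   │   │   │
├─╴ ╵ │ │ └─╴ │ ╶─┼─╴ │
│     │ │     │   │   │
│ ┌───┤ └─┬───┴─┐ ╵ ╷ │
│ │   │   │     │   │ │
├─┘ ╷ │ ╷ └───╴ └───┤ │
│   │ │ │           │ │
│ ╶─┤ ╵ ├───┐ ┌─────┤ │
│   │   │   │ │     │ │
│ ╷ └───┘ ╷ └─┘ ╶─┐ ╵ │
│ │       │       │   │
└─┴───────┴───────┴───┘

Using BFS/flood-fill to find all reachable cells from A:
Maze size: 11 × 11 = 121 total cells
All cells are reachable — the maze is fully connected.
Reachable cells: 121

Reachable region (· marks reachable cells):

┌─────┬─────┬───┬─────┐
│A · ·│· · ·│· ·│· · ·│
├───┐ └───┐ ╵ ╷ ╵ ┌─╴ │
│· ·│· · ·│· ·│· ·│· ·│
├─╴ └───┐ └─┐ └─┬─┤ ╷ │
│· · · ·│· ·│· ·│·│·│·│
│ ╶─┬─╴ ├─╴ ├─╴ ╵ │ └─┤
│· ·│· ·│· ·│· · ·│· ·│
│ ╷ └───┤ ┌─┴─────┼─╴ │
│·│· · ·│·│· · · ·│· ·│
│ └─┬─┐ │ │ ╶─┬─╴ │ ╶─┤
│· ·│·│·│·│· ·│· ·│· ·│
├─╴ ╵ │ │ └─╴ │ ╶─┼─╴ │
│· · ·│·│· · ·│· ·│· ·│
│ ┌───┤ └─┬───┴─┐ ╵ ╷ │
│·│· ·│· ·│· · ·│· ·│·│
├─┘ ╷ │ ╷ └───╴ └───┤ │
│· ·│·│·│· · · · · ·│·│
│ ╶─┤ ╵ ├───┐ ┌─────┤ │
│· ·│· ·│· ·│·│· · ·│·│
│ ╷ └───┘ ╷ └─┘ ╶─┐ ╵ │
│·│· · · ·│· · · ·│· ·│
└─┴───────┴───────┴───┘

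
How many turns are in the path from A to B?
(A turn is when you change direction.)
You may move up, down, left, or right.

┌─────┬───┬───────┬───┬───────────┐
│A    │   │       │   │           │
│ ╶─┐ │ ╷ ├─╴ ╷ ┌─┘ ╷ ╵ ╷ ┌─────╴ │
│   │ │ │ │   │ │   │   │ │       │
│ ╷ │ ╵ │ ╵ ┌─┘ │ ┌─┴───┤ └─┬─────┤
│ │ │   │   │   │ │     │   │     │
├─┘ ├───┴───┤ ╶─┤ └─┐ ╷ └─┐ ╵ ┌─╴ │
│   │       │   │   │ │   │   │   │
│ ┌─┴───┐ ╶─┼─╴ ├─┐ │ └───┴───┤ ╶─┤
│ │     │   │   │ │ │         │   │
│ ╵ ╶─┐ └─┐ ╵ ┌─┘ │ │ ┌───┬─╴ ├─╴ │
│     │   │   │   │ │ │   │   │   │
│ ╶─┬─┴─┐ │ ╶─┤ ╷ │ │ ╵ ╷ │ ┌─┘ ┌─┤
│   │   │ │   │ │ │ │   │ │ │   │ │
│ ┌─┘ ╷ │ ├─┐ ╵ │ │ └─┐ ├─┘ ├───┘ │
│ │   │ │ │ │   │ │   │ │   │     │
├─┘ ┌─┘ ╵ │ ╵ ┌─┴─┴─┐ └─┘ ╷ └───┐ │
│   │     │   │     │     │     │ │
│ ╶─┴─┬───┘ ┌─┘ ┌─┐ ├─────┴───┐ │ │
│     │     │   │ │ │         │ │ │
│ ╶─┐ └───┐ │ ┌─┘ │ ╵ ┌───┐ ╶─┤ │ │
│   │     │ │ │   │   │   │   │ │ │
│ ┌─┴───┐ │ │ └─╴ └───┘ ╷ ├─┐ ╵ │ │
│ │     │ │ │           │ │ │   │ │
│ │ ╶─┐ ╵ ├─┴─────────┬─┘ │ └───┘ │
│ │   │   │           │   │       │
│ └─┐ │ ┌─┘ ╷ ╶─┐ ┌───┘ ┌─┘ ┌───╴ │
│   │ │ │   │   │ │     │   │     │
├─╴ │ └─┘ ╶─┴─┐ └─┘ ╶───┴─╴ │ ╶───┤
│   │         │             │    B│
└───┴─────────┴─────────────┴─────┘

Directions: down, right, down, down, left, down, down, right, up, right, right, down, right, down, down, down, left, up, up, left, down, left, down, left, down, right, right, down, right, right, down, down, left, up, left, left, down, right, down, down, right, right, up, right, up, right, down, right, down, right, right, right, right, right, right, up, up, right, right, right, down, left, left, down, right, right
Number of turns: 43

Solution:

┌─────┬───┬───────┬───┬───────────┐
│A    │   │       │   │           │
│ ╶─┐ │ ╷ ├─╴ ╷ ┌─┘ ╷ ╵ ╷ ┌─────╴ │
│↳ ↓│ │ │ │   │ │   │   │ │       │
│ ╷ │ ╵ │ ╵ ┌─┘ │ ┌─┴───┤ └─┬─────┤
│ │↓│   │   │   │ │     │   │     │
├─┘ ├───┴───┤ ╶─┤ └─┐ ╷ └─┐ ╵ ┌─╴ │
│↓ ↲│       │   │   │ │   │   │   │
│ ┌─┴───┐ ╶─┼─╴ ├─┐ │ └───┴───┤ ╶─┤
│↓│↱ → ↓│   │   │ │ │         │   │
│ ╵ ╶─┐ └─┐ ╵ ┌─┘ │ │ ┌───┬─╴ ├─╴ │
│↳ ↑  │↳ ↓│   │   │ │ │   │   │   │
│ ╶─┬─┴─┐ │ ╶─┤ ╷ │ │ ╵ ╷ │ ┌─┘ ┌─┤
│   │↓ ↰│↓│   │ │ │ │   │ │ │   │ │
│ ┌─┘ ╷ │ ├─┐ ╵ │ │ └─┐ ├─┘ ├───┘ │
│ │↓ ↲│↑│↓│ │   │ │   │ │   │     │
├─┘ ┌─┘ ╵ │ ╵ ┌─┴─┴─┐ └─┘ ╷ └───┐ │
│↓ ↲│  ↑ ↲│   │     │     │     │ │
│ ╶─┴─┬───┘ ┌─┘ ┌─┐ ├─────┴───┐ │ │
│↳ → ↓│     │   │ │ │         │ │ │
│ ╶─┐ └───┐ │ ┌─┘ │ ╵ ┌───┐ ╶─┤ │ │
│   │↳ → ↓│ │ │   │   │   │   │ │ │
│ ┌─┴───┐ │ │ └─╴ └───┘ ╷ ├─┐ ╵ │ │
│ │↓ ← ↰│↓│ │           │ │ │   │ │
│ │ ╶─┐ ╵ ├─┴─────────┬─┘ │ └───┘ │
│ │↳ ↓│↑ ↲│↱ ↓        │   │↱ → → ↓│
│ └─┐ │ ┌─┘ ╷ ╶─┐ ┌───┘ ┌─┘ ┌───╴ │
│   │↓│ │↱ ↑│↳ ↓│ │     │  ↑│↓ ← ↲│
├─╴ │ └─┘ ╶─┴─┐ └─┘ ╶───┴─╴ │ ╶───┤
│   │↳ → ↑    │↳ → → → → → ↑│↳ → B│
└───┴─────────┴─────────────┴─────┘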